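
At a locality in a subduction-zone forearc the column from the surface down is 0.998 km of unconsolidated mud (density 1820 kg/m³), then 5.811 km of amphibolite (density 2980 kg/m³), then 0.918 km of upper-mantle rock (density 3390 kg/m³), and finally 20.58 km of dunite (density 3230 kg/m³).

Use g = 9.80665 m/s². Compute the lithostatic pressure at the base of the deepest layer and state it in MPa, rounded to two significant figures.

unconsolidated mud: 1820 kg/m³ × 9.80665 m/s² × 998 m = 1.781×10^7 Pa = 17.81 MPa
amphibolite: 2980 kg/m³ × 9.80665 m/s² × 5811 m = 1.698×10^8 Pa = 169.8 MPa
upper-mantle rock: 3390 kg/m³ × 9.80665 m/s² × 918 m = 3.052×10^7 Pa = 30.52 MPa
dunite: 3230 kg/m³ × 9.80665 m/s² × 20580 m = 6.519×10^8 Pa = 651.9 MPa
Total = 17.81 + 169.8 + 30.52 + 651.9 = 870.03 MPa

870 MPa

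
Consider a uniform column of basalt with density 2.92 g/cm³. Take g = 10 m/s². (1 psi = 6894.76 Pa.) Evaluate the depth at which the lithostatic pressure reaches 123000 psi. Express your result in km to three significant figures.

29.0 km

h = P/(ρg) = 123000 psi / (2920 kg/m³ × 10 m/s²) = 8.481×10^8 Pa / 29200 Pa/m = 29043 m
= 29.043 km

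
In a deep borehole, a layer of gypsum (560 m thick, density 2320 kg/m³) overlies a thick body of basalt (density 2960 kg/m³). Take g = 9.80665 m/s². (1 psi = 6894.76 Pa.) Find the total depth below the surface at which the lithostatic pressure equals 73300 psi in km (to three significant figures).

Pressure at base of upper layers: 2320×9.80665×560 = 1.274×10^7 Pa = 1848 psi
Remaining pressure to be supplied by basalt: 5.054×10^8 − 1.274×10^7 = 4.926×10^8 Pa
Additional depth in basalt = 4.926×10^8 Pa / (2960 kg/m³ × 9.80665 m/s²) = 16972 m
Total depth = 560 m + 16972 m = 17532 m
= 17.532 km

17.5 km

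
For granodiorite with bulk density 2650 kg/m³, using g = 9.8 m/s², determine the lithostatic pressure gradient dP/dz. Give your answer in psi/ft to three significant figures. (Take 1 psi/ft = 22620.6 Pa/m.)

1.15 psi/ft

dP/dz = ρg = 2650 kg/m³ × 9.8 m/s² = 25970 Pa/m
= 25970 Pa/m × (1 psi/ft / 22621 Pa/m) = 1.1481 psi/ft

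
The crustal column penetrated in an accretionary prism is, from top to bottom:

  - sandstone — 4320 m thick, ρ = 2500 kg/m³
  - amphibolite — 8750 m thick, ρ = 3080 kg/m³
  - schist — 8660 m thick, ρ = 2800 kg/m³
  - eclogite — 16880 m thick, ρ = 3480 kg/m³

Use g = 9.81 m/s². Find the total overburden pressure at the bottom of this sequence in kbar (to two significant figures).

sandstone: 2500 kg/m³ × 9.81 m/s² × 4320 m = 1.059×10^8 Pa = 1.059 kbar
amphibolite: 3080 kg/m³ × 9.81 m/s² × 8750 m = 2.644×10^8 Pa = 2.644 kbar
schist: 2800 kg/m³ × 9.81 m/s² × 8660 m = 2.379×10^8 Pa = 2.379 kbar
eclogite: 3480 kg/m³ × 9.81 m/s² × 16880 m = 5.763×10^8 Pa = 5.763 kbar
Total = 1.059 + 2.644 + 2.379 + 5.763 = 11.845 kbar

12 kbar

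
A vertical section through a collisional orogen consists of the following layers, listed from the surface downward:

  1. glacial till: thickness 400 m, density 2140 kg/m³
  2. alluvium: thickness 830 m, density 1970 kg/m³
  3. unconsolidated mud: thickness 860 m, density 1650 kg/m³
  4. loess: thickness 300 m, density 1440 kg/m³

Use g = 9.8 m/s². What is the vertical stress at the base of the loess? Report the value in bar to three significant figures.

426 bar

glacial till: 2140 kg/m³ × 9.8 m/s² × 400 m = 8.389×10^6 Pa = 83.89 bar
alluvium: 1970 kg/m³ × 9.8 m/s² × 830 m = 1.602×10^7 Pa = 160.2 bar
unconsolidated mud: 1650 kg/m³ × 9.8 m/s² × 860 m = 1.391×10^7 Pa = 139.1 bar
loess: 1440 kg/m³ × 9.8 m/s² × 300 m = 4.234×10^6 Pa = 42.34 bar
Total = 83.89 + 160.2 + 139.1 + 42.34 = 425.53 bar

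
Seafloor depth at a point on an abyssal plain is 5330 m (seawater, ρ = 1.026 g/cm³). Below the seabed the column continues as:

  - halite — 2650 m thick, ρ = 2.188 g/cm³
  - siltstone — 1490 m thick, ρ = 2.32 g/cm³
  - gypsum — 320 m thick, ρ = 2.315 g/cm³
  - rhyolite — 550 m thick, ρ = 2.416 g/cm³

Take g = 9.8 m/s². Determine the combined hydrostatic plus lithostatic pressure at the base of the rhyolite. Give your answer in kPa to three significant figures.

seawater: 1026 kg/m³ × 9.8 m/s² × 5330 m = 5.359×10^7 Pa = 53592 kPa
halite: 2188 kg/m³ × 9.8 m/s² × 2650 m = 5.682×10^7 Pa = 56822 kPa
siltstone: 2320 kg/m³ × 9.8 m/s² × 1490 m = 3.388×10^7 Pa = 33877 kPa
gypsum: 2315 kg/m³ × 9.8 m/s² × 320 m = 7.260×10^6 Pa = 7260 kPa
rhyolite: 2416 kg/m³ × 9.8 m/s² × 550 m = 1.302×10^7 Pa = 13022 kPa
Total = 53592 + 56822 + 33877 + 7260 + 13022 = 1.6457×10^5 kPa

165000 kPa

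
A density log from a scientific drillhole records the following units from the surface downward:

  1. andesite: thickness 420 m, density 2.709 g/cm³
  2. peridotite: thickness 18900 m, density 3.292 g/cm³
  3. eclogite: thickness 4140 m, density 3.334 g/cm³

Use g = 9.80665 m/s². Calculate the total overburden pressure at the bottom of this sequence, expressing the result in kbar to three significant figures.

7.57 kbar

andesite: 2709 kg/m³ × 9.80665 m/s² × 420 m = 1.116×10^7 Pa = 0.1116 kbar
peridotite: 3292 kg/m³ × 9.80665 m/s² × 18900 m = 6.102×10^8 Pa = 6.102 kbar
eclogite: 3334 kg/m³ × 9.80665 m/s² × 4140 m = 1.354×10^8 Pa = 1.354 kbar
Total = 0.1116 + 6.102 + 1.354 = 7.5667 kbar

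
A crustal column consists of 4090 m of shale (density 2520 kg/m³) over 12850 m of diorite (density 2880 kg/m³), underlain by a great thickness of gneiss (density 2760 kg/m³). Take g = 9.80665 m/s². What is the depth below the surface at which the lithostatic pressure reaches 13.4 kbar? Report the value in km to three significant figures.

49.3 km

Pressure at base of upper layers: 2520×9.80665×4090 + 2880×9.80665×12850 = 4.640×10^8 Pa = 4.640 kbar
Remaining pressure to be supplied by gneiss: 1.340×10^9 − 4.640×10^8 = 8.760×10^8 Pa
Additional depth in gneiss = 8.760×10^8 Pa / (2760 kg/m³ × 9.80665 m/s²) = 32365 m
Total depth = 16940 m + 32365 m = 49305 m
= 49.305 km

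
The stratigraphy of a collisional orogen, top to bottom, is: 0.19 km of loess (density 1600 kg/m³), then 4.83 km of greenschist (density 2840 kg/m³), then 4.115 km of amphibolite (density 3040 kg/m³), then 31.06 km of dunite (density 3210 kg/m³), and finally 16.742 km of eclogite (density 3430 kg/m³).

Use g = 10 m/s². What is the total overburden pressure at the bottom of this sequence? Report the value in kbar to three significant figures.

18.4 kbar

loess: 1600 kg/m³ × 10 m/s² × 190 m = 3.040×10^6 Pa = 0.03040 kbar
greenschist: 2840 kg/m³ × 10 m/s² × 4830 m = 1.372×10^8 Pa = 1.372 kbar
amphibolite: 3040 kg/m³ × 10 m/s² × 4115 m = 1.251×10^8 Pa = 1.251 kbar
dunite: 3210 kg/m³ × 10 m/s² × 31060 m = 9.970×10^8 Pa = 9.970 kbar
eclogite: 3430 kg/m³ × 10 m/s² × 16742 m = 5.743×10^8 Pa = 5.743 kbar
Total = 0.03040 + 1.372 + 1.251 + 9.970 + 5.743 = 18.366 kbar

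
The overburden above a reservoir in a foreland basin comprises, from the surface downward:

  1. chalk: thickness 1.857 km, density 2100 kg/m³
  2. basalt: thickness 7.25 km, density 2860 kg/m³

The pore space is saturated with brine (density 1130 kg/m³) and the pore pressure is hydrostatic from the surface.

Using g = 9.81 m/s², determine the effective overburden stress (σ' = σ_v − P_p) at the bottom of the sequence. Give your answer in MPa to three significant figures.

141 MPa

Overburden (lithostatic) stress σ_v:
chalk: 2100 kg/m³ × 9.81 m/s² × 1857 m = 3.826×10^7 Pa = 38.26 MPa
basalt: 2860 kg/m³ × 9.81 m/s² × 7250 m = 2.034×10^8 Pa = 203.4 MPa
Total = 38.26 + 203.4 = 241.67 MPa
Pore pressure P_p = 1130 kg/m³ × 9.81 m/s² × 9107 m = 1.010×10^8 Pa = 101.0 MPa
Effective stress σ' = σ_v − P_p = 241.7 − 101.0 = 140.71 MPa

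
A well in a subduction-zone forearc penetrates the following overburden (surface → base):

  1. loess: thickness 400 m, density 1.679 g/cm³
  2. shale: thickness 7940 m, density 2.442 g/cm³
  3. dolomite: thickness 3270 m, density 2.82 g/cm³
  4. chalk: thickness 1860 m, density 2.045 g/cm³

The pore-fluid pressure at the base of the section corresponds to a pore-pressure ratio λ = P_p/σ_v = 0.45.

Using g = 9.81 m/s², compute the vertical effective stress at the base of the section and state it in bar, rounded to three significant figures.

Overburden (lithostatic) stress σ_v:
loess: 1679 kg/m³ × 9.81 m/s² × 400 m = 6.588×10^6 Pa = 6.588 MPa
shale: 2442 kg/m³ × 9.81 m/s² × 7940 m = 1.902×10^8 Pa = 190.2 MPa
dolomite: 2820 kg/m³ × 9.81 m/s² × 3270 m = 9.046×10^7 Pa = 90.46 MPa
chalk: 2045 kg/m³ × 9.81 m/s² × 1860 m = 3.731×10^7 Pa = 37.31 MPa
Total = 6.588 + 190.2 + 90.46 + 37.31 = 324.58 MPa
Pore pressure P_p = λ·σ_v = 0.45 × 324.6 MPa = 146.1 MPa
Effective stress σ' = σ_v − P_p = 324.6 − 146.1 = 178.52 MPa = 1785.2 bar

1790 bar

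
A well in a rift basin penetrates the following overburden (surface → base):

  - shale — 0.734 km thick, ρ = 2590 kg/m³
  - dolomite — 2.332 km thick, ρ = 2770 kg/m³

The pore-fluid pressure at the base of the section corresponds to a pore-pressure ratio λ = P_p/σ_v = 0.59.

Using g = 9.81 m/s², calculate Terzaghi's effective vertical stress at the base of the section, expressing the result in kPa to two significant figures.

Overburden (lithostatic) stress σ_v:
shale: 2590 kg/m³ × 9.81 m/s² × 734 m = 1.865×10^7 Pa = 18.65 MPa
dolomite: 2770 kg/m³ × 9.81 m/s² × 2332 m = 6.337×10^7 Pa = 63.37 MPa
Total = 18.65 + 63.37 = 82.018 MPa
Pore pressure P_p = λ·σ_v = 0.59 × 82.02 MPa = 48.39 MPa
Effective stress σ' = σ_v − P_p = 82.02 − 48.39 = 33.628 MPa = 33628 kPa

34000 kPa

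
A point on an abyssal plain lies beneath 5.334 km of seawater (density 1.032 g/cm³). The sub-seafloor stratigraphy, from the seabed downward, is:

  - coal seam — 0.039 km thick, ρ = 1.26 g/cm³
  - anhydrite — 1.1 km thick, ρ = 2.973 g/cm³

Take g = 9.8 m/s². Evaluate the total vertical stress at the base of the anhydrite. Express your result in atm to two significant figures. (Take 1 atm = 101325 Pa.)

seawater: 1032 kg/m³ × 9.8 m/s² × 5334 m = 5.395×10^7 Pa = 532.4 atm
coal seam: 1260 kg/m³ × 9.8 m/s² × 39 m = 4.816×10^5 Pa = 4.753 atm
anhydrite: 2973 kg/m³ × 9.8 m/s² × 1100 m = 3.205×10^7 Pa = 316.3 atm
Total = 532.4 + 4.753 + 316.3 = 853.46 atm

850 atm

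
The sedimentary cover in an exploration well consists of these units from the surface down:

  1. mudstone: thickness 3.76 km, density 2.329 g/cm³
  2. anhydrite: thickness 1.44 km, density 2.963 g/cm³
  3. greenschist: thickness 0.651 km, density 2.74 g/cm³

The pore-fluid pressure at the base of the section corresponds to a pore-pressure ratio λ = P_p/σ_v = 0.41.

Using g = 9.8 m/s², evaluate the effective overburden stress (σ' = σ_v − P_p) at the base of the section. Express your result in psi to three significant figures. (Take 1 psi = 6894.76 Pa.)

12400 psi

Overburden (lithostatic) stress σ_v:
mudstone: 2329 kg/m³ × 9.8 m/s² × 3760 m = 8.582×10^7 Pa = 85.82 MPa
anhydrite: 2963 kg/m³ × 9.8 m/s² × 1440 m = 4.181×10^7 Pa = 41.81 MPa
greenschist: 2740 kg/m³ × 9.8 m/s² × 651 m = 1.748×10^7 Pa = 17.48 MPa
Total = 85.82 + 41.81 + 17.48 = 145.11 MPa
Pore pressure P_p = λ·σ_v = 0.41 × 145.1 MPa = 59.50 MPa
Effective stress σ' = σ_v − P_p = 145.1 − 59.50 = 85.617 MPa = 12418 psi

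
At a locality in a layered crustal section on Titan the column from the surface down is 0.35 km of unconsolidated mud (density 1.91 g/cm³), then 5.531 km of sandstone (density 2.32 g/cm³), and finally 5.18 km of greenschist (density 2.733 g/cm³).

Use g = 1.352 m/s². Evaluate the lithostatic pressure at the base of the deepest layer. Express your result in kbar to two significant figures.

unconsolidated mud: 1910 kg/m³ × 1.352 m/s² × 350 m = 9.038×10^5 Pa = 9.038×10^-3 kbar
sandstone: 2320 kg/m³ × 1.352 m/s² × 5531 m = 1.735×10^7 Pa = 0.1735 kbar
greenschist: 2733 kg/m³ × 1.352 m/s² × 5180 m = 1.914×10^7 Pa = 0.1914 kbar
Total = 9.038×10^-3 + 0.1735 + 0.1914 = 0.37393 kbar

0.37 kbar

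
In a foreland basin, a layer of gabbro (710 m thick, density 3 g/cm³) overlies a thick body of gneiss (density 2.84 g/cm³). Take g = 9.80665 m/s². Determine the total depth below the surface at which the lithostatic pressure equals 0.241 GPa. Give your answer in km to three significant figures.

Pressure at base of upper layers: 3000×9.80665×710 = 2.089×10^7 Pa = 0.02089 GPa
Remaining pressure to be supplied by gneiss: 2.410×10^8 − 2.089×10^7 = 2.201×10^8 Pa
Additional depth in gneiss = 2.201×10^8 Pa / (2840 kg/m³ × 9.80665 m/s²) = 7903.2 m
Total depth = 710 m + 7903.2 m = 8613.2 m
= 8.6132 km

8.61 km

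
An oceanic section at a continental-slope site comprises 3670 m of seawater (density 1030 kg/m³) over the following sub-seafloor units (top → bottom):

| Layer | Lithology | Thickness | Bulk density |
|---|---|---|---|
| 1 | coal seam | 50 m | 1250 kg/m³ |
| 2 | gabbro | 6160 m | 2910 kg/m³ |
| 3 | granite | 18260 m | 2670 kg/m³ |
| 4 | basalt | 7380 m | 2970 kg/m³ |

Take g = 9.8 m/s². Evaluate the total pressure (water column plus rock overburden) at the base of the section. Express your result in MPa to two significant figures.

seawater: 1030 kg/m³ × 9.8 m/s² × 3670 m = 3.704×10^7 Pa = 37.04 MPa
coal seam: 1250 kg/m³ × 9.8 m/s² × 50 m = 6.125×10^5 Pa = 0.6125 MPa
gabbro: 2910 kg/m³ × 9.8 m/s² × 6160 m = 1.757×10^8 Pa = 175.7 MPa
granite: 2670 kg/m³ × 9.8 m/s² × 18260 m = 4.778×10^8 Pa = 477.8 MPa
basalt: 2970 kg/m³ × 9.8 m/s² × 7380 m = 2.148×10^8 Pa = 214.8 MPa
Total = 37.04 + 0.6125 + 175.7 + 477.8 + 214.8 = 905.92 MPa

910 MPa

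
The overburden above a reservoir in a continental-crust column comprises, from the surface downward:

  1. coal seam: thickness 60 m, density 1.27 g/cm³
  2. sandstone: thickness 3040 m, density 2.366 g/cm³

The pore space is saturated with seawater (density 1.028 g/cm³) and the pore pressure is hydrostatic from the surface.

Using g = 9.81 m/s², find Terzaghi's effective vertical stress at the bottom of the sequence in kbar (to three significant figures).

Overburden (lithostatic) stress σ_v:
coal seam: 1270 kg/m³ × 9.81 m/s² × 60 m = 7.475×10^5 Pa = 0.7475 MPa
sandstone: 2366 kg/m³ × 9.81 m/s² × 3040 m = 7.056×10^7 Pa = 70.56 MPa
Total = 0.7475 + 70.56 = 71.307 MPa
Pore pressure P_p = 1028 kg/m³ × 9.81 m/s² × 3100 m = 3.126×10^7 Pa = 31.26 MPa
Effective stress σ' = σ_v − P_p = 71.31 − 31.26 = 40.045 MPa = 0.40045 kbar

0.400 kbar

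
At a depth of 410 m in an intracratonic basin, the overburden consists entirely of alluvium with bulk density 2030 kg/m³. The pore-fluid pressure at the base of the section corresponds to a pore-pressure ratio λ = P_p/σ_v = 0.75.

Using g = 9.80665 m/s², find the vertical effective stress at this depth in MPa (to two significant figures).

2.0 MPa

Overburden (lithostatic) stress σ_v:
alluvium: 2030 kg/m³ × 9.80665 m/s² × 410 m = 8.162×10^6 Pa = 8.162 MPa
Pore pressure P_p = λ·σ_v = 0.75 × 8.162 MPa = 6.122 MPa
Effective stress σ' = σ_v − P_p = 8.162 − 6.122 = 2.0405 MPa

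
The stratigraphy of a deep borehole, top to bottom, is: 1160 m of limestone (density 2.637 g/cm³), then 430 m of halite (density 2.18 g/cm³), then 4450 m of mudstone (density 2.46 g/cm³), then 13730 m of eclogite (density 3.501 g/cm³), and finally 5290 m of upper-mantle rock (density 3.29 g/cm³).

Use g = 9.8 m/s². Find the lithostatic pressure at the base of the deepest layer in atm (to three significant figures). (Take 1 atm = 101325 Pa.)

limestone: 2637 kg/m³ × 9.8 m/s² × 1160 m = 2.998×10^7 Pa = 295.9 atm
halite: 2180 kg/m³ × 9.8 m/s² × 430 m = 9.187×10^6 Pa = 90.66 atm
mudstone: 2460 kg/m³ × 9.8 m/s² × 4450 m = 1.073×10^8 Pa = 1059 atm
eclogite: 3501 kg/m³ × 9.8 m/s² × 13730 m = 4.711×10^8 Pa = 4649 atm
upper-mantle rock: 3290 kg/m³ × 9.8 m/s² × 5290 m = 1.706×10^8 Pa = 1683 atm
Total = 295.9 + 90.66 + 1059 + 4649 + 1683 = 7777.7 atm

7780 atm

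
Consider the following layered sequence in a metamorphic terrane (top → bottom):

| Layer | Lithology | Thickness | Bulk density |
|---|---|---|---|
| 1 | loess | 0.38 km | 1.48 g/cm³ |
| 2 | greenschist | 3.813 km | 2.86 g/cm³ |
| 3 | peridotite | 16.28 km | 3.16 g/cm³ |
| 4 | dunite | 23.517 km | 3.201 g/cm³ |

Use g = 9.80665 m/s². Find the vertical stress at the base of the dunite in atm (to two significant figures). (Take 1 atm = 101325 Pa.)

13000 atm

loess: 1480 kg/m³ × 9.80665 m/s² × 380 m = 5.515×10^6 Pa = 54.43 atm
greenschist: 2860 kg/m³ × 9.80665 m/s² × 3813 m = 1.069×10^8 Pa = 1055 atm
peridotite: 3160 kg/m³ × 9.80665 m/s² × 16280 m = 5.045×10^8 Pa = 4979 atm
dunite: 3201 kg/m³ × 9.80665 m/s² × 23517 m = 7.382×10^8 Pa = 7286 atm
Total = 54.43 + 1055 + 4979 + 7286 = 13375 atm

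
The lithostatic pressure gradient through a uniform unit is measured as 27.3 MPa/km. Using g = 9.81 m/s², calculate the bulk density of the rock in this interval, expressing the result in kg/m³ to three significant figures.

2780 kg/m³

ρ = (dP/dz)/g = 27.3 MPa/km / 9.81 m/s² = 27300 Pa/m / 9.81 m/s² = 2782.9 kg/m³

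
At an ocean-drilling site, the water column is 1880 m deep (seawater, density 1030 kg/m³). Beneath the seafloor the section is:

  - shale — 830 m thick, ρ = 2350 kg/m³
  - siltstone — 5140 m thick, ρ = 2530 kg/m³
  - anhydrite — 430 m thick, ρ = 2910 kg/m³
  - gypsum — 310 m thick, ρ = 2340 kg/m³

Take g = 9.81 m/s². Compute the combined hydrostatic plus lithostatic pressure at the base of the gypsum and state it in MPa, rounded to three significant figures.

seawater: 1030 kg/m³ × 9.81 m/s² × 1880 m = 1.900×10^7 Pa = 19.00 MPa
shale: 2350 kg/m³ × 9.81 m/s² × 830 m = 1.913×10^7 Pa = 19.13 MPa
siltstone: 2530 kg/m³ × 9.81 m/s² × 5140 m = 1.276×10^8 Pa = 127.6 MPa
anhydrite: 2910 kg/m³ × 9.81 m/s² × 430 m = 1.228×10^7 Pa = 12.28 MPa
gypsum: 2340 kg/m³ × 9.81 m/s² × 310 m = 7.116×10^6 Pa = 7.116 MPa
Total = 19.00 + 19.13 + 127.6 + 12.28 + 7.116 = 185.09 MPa

185 MPa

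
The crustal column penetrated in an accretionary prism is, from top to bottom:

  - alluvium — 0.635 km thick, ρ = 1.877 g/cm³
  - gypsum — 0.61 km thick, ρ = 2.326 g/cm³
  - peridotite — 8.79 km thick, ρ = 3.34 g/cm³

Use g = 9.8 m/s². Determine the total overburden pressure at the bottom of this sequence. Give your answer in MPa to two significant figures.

alluvium: 1877 kg/m³ × 9.8 m/s² × 635 m = 1.168×10^7 Pa = 11.68 MPa
gypsum: 2326 kg/m³ × 9.8 m/s² × 610 m = 1.390×10^7 Pa = 13.90 MPa
peridotite: 3340 kg/m³ × 9.8 m/s² × 8790 m = 2.877×10^8 Pa = 287.7 MPa
Total = 11.68 + 13.90 + 287.7 = 313.30 MPa

310 MPa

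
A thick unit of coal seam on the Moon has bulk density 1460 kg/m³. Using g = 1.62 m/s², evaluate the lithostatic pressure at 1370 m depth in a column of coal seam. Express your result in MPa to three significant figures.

coal seam: 1460 kg/m³ × 1.62 m/s² × 1370 m = 3.240×10^6 Pa = 3.240 MPa

3.24 MPa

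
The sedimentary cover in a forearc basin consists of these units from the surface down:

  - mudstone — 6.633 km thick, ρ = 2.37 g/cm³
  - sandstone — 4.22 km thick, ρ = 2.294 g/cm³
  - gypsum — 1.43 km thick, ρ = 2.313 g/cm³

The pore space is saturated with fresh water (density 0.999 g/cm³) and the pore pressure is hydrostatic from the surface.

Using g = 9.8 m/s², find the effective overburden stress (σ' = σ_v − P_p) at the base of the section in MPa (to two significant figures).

160 MPa

Overburden (lithostatic) stress σ_v:
mudstone: 2370 kg/m³ × 9.8 m/s² × 6633 m = 1.541×10^8 Pa = 154.1 MPa
sandstone: 2294 kg/m³ × 9.8 m/s² × 4220 m = 9.487×10^7 Pa = 94.87 MPa
gypsum: 2313 kg/m³ × 9.8 m/s² × 1430 m = 3.241×10^7 Pa = 32.41 MPa
Total = 154.1 + 94.87 + 32.41 = 281.34 MPa
Pore pressure P_p = 999 kg/m³ × 9.8 m/s² × 12283 m = 1.203×10^8 Pa = 120.3 MPa
Effective stress σ' = σ_v − P_p = 281.3 − 120.3 = 161.09 MPa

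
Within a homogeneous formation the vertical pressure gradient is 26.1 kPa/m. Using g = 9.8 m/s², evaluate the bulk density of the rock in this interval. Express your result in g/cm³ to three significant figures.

2.66 g/cm³

ρ = (dP/dz)/g = 26.1 kPa/m / 9.8 m/s² = 26100 Pa/m / 9.8 m/s² = 2663.3 kg/m³
= 2.663 g/cm³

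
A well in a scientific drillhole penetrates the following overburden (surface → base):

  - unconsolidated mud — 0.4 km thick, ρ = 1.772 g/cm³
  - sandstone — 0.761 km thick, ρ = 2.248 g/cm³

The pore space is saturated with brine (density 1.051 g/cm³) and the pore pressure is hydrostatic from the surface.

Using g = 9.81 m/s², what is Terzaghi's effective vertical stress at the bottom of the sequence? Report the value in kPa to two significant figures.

12000 kPa

Overburden (lithostatic) stress σ_v:
unconsolidated mud: 1772 kg/m³ × 9.81 m/s² × 400 m = 6.953×10^6 Pa = 6.953 MPa
sandstone: 2248 kg/m³ × 9.81 m/s² × 761 m = 1.678×10^7 Pa = 16.78 MPa
Total = 6.953 + 16.78 = 23.736 MPa
Pore pressure P_p = 1051 kg/m³ × 9.81 m/s² × 1161 m = 1.197×10^7 Pa = 11.97 MPa
Effective stress σ' = σ_v − P_p = 23.74 − 11.97 = 11.765 MPa = 11765 kPa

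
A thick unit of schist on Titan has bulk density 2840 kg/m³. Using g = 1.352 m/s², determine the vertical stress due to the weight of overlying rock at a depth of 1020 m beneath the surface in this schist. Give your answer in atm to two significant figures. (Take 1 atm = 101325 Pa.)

schist: 2840 kg/m³ × 1.352 m/s² × 1020 m = 3.916×10^6 Pa = 38.65 atm

39 atm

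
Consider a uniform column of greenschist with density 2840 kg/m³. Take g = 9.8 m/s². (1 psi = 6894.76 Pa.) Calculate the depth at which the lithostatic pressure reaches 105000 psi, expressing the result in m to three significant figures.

26000 m

h = P/(ρg) = 105000 psi / (2840 kg/m³ × 9.8 m/s²) = 7.239×10^8 Pa / 27832 Pa/m = 26011 m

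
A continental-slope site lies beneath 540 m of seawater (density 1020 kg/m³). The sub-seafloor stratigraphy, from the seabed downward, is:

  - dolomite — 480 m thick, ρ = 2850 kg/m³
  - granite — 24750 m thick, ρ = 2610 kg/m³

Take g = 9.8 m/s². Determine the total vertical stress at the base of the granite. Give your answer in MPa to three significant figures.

652 MPa

seawater: 1020 kg/m³ × 9.8 m/s² × 540 m = 5.398×10^6 Pa = 5.398 MPa
dolomite: 2850 kg/m³ × 9.8 m/s² × 480 m = 1.341×10^7 Pa = 13.41 MPa
granite: 2610 kg/m³ × 9.8 m/s² × 24750 m = 6.331×10^8 Pa = 633.1 MPa
Total = 5.398 + 13.41 + 633.1 = 651.86 MPa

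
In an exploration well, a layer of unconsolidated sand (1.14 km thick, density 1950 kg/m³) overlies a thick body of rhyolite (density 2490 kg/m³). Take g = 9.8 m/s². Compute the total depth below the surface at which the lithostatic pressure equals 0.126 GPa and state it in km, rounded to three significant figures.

5.41 km

Pressure at base of upper layers: 1950×9.8×1140 = 2.179×10^7 Pa = 0.02179 GPa
Remaining pressure to be supplied by rhyolite: 1.260×10^8 − 2.179×10^7 = 1.042×10^8 Pa
Additional depth in rhyolite = 1.042×10^8 Pa / (2490 kg/m³ × 9.8 m/s²) = 4270.7 m
Total depth = 1140 m + 4270.7 m = 5410.7 m
= 5.4107 km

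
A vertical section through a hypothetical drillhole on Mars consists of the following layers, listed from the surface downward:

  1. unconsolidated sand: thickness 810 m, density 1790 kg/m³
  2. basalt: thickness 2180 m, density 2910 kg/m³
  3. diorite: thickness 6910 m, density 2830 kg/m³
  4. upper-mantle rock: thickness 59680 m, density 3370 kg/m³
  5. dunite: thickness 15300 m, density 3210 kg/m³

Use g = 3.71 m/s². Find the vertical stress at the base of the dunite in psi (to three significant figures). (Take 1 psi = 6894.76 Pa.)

149000 psi

unconsolidated sand: 1790 kg/m³ × 3.71 m/s² × 810 m = 5.379×10^6 Pa = 780.2 psi
basalt: 2910 kg/m³ × 3.71 m/s² × 2180 m = 2.354×10^7 Pa = 3414 psi
diorite: 2830 kg/m³ × 3.71 m/s² × 6910 m = 7.255×10^7 Pa = 10523 psi
upper-mantle rock: 3370 kg/m³ × 3.71 m/s² × 59680 m = 7.462×10^8 Pa = 1.082×10^5 psi
dunite: 3210 kg/m³ × 3.71 m/s² × 15300 m = 1.822×10^8 Pa = 26427 psi
Total = 780.2 + 3414 + 10523 + 1.082×10^5 + 26427 = 1.4936×10^5 psi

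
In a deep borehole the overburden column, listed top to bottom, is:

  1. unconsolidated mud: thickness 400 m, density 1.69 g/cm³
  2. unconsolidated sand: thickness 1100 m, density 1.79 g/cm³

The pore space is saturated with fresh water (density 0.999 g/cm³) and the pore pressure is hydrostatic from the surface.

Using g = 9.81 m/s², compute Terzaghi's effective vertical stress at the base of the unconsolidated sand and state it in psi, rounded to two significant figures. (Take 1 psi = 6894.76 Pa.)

1600 psi

Overburden (lithostatic) stress σ_v:
unconsolidated mud: 1690 kg/m³ × 9.81 m/s² × 400 m = 6.632×10^6 Pa = 6.632 MPa
unconsolidated sand: 1790 kg/m³ × 9.81 m/s² × 1100 m = 1.932×10^7 Pa = 19.32 MPa
Total = 6.632 + 19.32 = 25.947 MPa
Pore pressure P_p = 999 kg/m³ × 9.81 m/s² × 1500 m = 1.470×10^7 Pa = 14.70 MPa
Effective stress σ' = σ_v − P_p = 25.95 − 14.70 = 11.247 MPa = 1631.3 psi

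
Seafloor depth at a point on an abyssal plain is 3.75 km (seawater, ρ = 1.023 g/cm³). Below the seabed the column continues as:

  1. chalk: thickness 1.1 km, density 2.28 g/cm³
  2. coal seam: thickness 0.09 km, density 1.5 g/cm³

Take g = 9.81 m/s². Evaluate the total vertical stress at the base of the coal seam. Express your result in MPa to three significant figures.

seawater: 1023 kg/m³ × 9.81 m/s² × 3750 m = 3.763×10^7 Pa = 37.63 MPa
chalk: 2280 kg/m³ × 9.81 m/s² × 1100 m = 2.460×10^7 Pa = 24.60 MPa
coal seam: 1500 kg/m³ × 9.81 m/s² × 90 m = 1.324×10^6 Pa = 1.324 MPa
Total = 37.63 + 24.60 + 1.324 = 63.561 MPa

63.6 MPa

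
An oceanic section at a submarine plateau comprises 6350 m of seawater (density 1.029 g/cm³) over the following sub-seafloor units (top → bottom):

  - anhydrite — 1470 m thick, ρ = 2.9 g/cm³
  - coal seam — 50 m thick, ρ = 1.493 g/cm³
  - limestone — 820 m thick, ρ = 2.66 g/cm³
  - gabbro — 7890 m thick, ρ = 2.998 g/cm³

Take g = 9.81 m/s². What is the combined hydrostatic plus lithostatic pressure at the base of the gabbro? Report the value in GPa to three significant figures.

seawater: 1029 kg/m³ × 9.81 m/s² × 6350 m = 6.410×10^7 Pa = 0.06410 GPa
anhydrite: 2900 kg/m³ × 9.81 m/s² × 1470 m = 4.182×10^7 Pa = 0.04182 GPa
coal seam: 1493 kg/m³ × 9.81 m/s² × 50 m = 7.323×10^5 Pa = 7.323×10^-4 GPa
limestone: 2660 kg/m³ × 9.81 m/s² × 820 m = 2.140×10^7 Pa = 0.02140 GPa
gabbro: 2998 kg/m³ × 9.81 m/s² × 7890 m = 2.320×10^8 Pa = 0.2320 GPa
Total = 0.06410 + 0.04182 + 7.323×10^-4 + 0.02140 + 0.2320 = 0.36010 GPa

0.360 GPa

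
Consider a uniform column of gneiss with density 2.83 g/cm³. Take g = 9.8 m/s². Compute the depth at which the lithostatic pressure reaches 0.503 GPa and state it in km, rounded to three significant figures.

18.1 km

h = P/(ρg) = 0.503 GPa / (2830 kg/m³ × 9.8 m/s²) = 5.030×10^8 Pa / 27734 Pa/m = 18137 m
= 18.137 km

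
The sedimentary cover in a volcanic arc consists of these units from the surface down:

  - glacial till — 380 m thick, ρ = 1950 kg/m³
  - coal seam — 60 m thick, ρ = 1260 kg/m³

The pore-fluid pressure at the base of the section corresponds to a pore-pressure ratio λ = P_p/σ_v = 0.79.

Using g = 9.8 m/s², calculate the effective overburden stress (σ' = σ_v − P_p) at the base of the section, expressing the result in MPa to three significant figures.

Overburden (lithostatic) stress σ_v:
glacial till: 1950 kg/m³ × 9.8 m/s² × 380 m = 7.262×10^6 Pa = 7.262 MPa
coal seam: 1260 kg/m³ × 9.8 m/s² × 60 m = 7.409×10^5 Pa = 0.7409 MPa
Total = 7.262 + 0.7409 = 8.0027 MPa
Pore pressure P_p = λ·σ_v = 0.79 × 8.003 MPa = 6.322 MPa
Effective stress σ' = σ_v − P_p = 8.003 − 6.322 = 1.6806 MPa

1.68 MPa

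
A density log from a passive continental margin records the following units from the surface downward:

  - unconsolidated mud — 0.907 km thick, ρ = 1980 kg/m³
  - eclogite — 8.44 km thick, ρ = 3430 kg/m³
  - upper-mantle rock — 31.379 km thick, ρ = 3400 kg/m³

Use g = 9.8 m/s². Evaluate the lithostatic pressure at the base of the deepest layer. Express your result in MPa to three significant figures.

1350 MPa

unconsolidated mud: 1980 kg/m³ × 9.8 m/s² × 907 m = 1.760×10^7 Pa = 17.60 MPa
eclogite: 3430 kg/m³ × 9.8 m/s² × 8440 m = 2.837×10^8 Pa = 283.7 MPa
upper-mantle rock: 3400 kg/m³ × 9.8 m/s² × 31379 m = 1.046×10^9 Pa = 1046 MPa
Total = 17.60 + 283.7 + 1046 = 1346.8 MPa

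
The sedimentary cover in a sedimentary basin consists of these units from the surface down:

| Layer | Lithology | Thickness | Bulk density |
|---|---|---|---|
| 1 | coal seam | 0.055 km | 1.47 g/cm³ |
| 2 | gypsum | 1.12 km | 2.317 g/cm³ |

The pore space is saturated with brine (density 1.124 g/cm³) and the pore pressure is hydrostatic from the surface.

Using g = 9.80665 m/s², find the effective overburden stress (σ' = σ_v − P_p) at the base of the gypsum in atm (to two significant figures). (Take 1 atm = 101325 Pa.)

130 atm

Overburden (lithostatic) stress σ_v:
coal seam: 1470 kg/m³ × 9.80665 m/s² × 55 m = 7.929×10^5 Pa = 0.7929 MPa
gypsum: 2317 kg/m³ × 9.80665 m/s² × 1120 m = 2.545×10^7 Pa = 25.45 MPa
Total = 0.7929 + 25.45 = 26.242 MPa
Pore pressure P_p = 1124 kg/m³ × 9.80665 m/s² × 1175 m = 1.295×10^7 Pa = 12.95 MPa
Effective stress σ' = σ_v − P_p = 26.24 − 12.95 = 13.290 MPa = 131.16 atm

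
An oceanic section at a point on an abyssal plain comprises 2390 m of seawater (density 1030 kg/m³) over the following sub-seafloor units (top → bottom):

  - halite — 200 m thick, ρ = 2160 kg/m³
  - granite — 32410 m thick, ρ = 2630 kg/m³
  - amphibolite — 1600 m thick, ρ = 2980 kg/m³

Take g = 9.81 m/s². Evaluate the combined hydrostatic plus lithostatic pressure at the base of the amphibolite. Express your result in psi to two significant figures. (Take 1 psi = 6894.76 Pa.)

seawater: 1030 kg/m³ × 9.81 m/s² × 2390 m = 2.415×10^7 Pa = 3503 psi
halite: 2160 kg/m³ × 9.81 m/s² × 200 m = 4.238×10^6 Pa = 614.7 psi
granite: 2630 kg/m³ × 9.81 m/s² × 32410 m = 8.362×10^8 Pa = 1.213×10^5 psi
amphibolite: 2980 kg/m³ × 9.81 m/s² × 1600 m = 4.677×10^7 Pa = 6784 psi
Total = 3503 + 614.7 + 1.213×10^5 + 6784 = 1.3218×10^5 psi

130000 psi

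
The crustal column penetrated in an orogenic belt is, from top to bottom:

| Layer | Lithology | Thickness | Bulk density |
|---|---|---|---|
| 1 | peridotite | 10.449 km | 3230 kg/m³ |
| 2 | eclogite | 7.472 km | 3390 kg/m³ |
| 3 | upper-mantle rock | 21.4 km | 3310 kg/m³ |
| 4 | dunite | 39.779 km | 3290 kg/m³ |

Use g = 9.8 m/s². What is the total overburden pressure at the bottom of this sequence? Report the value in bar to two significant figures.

peridotite: 3230 kg/m³ × 9.8 m/s² × 10449 m = 3.308×10^8 Pa = 3308 bar
eclogite: 3390 kg/m³ × 9.8 m/s² × 7472 m = 2.482×10^8 Pa = 2482 bar
upper-mantle rock: 3310 kg/m³ × 9.8 m/s² × 21400 m = 6.942×10^8 Pa = 6942 bar
dunite: 3290 kg/m³ × 9.8 m/s² × 39779 m = 1.283×10^9 Pa = 12826 bar
Total = 3308 + 2482 + 6942 + 12826 = 25557 bar

26000 bar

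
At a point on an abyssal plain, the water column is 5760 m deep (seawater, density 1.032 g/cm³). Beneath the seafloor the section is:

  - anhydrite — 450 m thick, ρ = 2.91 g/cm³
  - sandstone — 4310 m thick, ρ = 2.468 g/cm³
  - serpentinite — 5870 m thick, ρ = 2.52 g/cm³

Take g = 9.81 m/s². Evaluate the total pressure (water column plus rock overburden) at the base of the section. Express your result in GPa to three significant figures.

seawater: 1032 kg/m³ × 9.81 m/s² × 5760 m = 5.831×10^7 Pa = 0.05831 GPa
anhydrite: 2910 kg/m³ × 9.81 m/s² × 450 m = 1.285×10^7 Pa = 0.01285 GPa
sandstone: 2468 kg/m³ × 9.81 m/s² × 4310 m = 1.043×10^8 Pa = 0.1043 GPa
serpentinite: 2520 kg/m³ × 9.81 m/s² × 5870 m = 1.451×10^8 Pa = 0.1451 GPa
Total = 0.05831 + 0.01285 + 0.1043 + 0.1451 = 0.32062 GPa

0.321 GPa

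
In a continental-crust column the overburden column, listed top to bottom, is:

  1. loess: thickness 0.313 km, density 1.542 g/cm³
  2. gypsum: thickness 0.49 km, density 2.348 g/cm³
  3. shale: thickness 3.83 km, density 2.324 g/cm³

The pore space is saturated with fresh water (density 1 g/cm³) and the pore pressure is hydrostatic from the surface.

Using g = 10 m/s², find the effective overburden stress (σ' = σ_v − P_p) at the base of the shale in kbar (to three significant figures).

Overburden (lithostatic) stress σ_v:
loess: 1542 kg/m³ × 10 m/s² × 313 m = 4.826×10^6 Pa = 4.826 MPa
gypsum: 2348 kg/m³ × 10 m/s² × 490 m = 1.151×10^7 Pa = 11.51 MPa
shale: 2324 kg/m³ × 10 m/s² × 3830 m = 8.901×10^7 Pa = 89.01 MPa
Total = 4.826 + 11.51 + 89.01 = 105.34 MPa
Pore pressure P_p = 1000 kg/m³ × 10 m/s² × 4633 m = 4.633×10^7 Pa = 46.33 MPa
Effective stress σ' = σ_v − P_p = 105.3 − 46.33 = 59.011 MPa = 0.59011 kbar

0.590 kbar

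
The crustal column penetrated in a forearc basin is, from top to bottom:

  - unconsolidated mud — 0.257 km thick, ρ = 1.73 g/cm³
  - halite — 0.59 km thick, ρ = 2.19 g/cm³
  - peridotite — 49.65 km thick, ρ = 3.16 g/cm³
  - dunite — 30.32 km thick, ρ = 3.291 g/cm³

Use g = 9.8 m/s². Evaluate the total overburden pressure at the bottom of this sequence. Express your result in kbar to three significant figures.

25.3 kbar

unconsolidated mud: 1730 kg/m³ × 9.8 m/s² × 257 m = 4.357×10^6 Pa = 0.04357 kbar
halite: 2190 kg/m³ × 9.8 m/s² × 590 m = 1.266×10^7 Pa = 0.1266 kbar
peridotite: 3160 kg/m³ × 9.8 m/s² × 49650 m = 1.538×10^9 Pa = 15.38 kbar
dunite: 3291 kg/m³ × 9.8 m/s² × 30320 m = 9.779×10^8 Pa = 9.779 kbar
Total = 0.04357 + 0.1266 + 15.38 + 9.779 = 25.325 kbar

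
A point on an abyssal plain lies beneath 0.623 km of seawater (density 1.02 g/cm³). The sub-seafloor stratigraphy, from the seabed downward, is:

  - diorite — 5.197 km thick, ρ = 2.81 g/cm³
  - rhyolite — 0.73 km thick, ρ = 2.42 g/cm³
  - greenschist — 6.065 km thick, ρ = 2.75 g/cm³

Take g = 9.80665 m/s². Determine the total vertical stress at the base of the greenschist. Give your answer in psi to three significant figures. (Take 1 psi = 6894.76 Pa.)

seawater: 1020 kg/m³ × 9.80665 m/s² × 623 m = 6.232×10^6 Pa = 903.8 psi
diorite: 2810 kg/m³ × 9.80665 m/s² × 5197 m = 1.432×10^8 Pa = 20771 psi
rhyolite: 2420 kg/m³ × 9.80665 m/s² × 730 m = 1.732×10^7 Pa = 2513 psi
greenschist: 2750 kg/m³ × 9.80665 m/s² × 6065 m = 1.636×10^8 Pa = 23723 psi
Total = 903.8 + 20771 + 2513 + 23723 = 47910 psi

47900 psi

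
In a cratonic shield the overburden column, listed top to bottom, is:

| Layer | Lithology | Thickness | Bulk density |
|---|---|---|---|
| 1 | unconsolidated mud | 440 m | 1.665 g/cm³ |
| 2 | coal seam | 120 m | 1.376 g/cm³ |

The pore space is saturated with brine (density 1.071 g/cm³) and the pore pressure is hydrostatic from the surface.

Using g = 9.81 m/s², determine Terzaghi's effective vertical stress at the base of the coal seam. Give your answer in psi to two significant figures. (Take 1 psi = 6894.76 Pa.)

420 psi

Overburden (lithostatic) stress σ_v:
unconsolidated mud: 1665 kg/m³ × 9.81 m/s² × 440 m = 7.187×10^6 Pa = 7.187 MPa
coal seam: 1376 kg/m³ × 9.81 m/s² × 120 m = 1.620×10^6 Pa = 1.620 MPa
Total = 7.187 + 1.620 = 8.8066 MPa
Pore pressure P_p = 1071 kg/m³ × 9.81 m/s² × 560 m = 5.884×10^6 Pa = 5.884 MPa
Effective stress σ' = σ_v − P_p = 8.807 − 5.884 = 2.9230 MPa = 423.94 psi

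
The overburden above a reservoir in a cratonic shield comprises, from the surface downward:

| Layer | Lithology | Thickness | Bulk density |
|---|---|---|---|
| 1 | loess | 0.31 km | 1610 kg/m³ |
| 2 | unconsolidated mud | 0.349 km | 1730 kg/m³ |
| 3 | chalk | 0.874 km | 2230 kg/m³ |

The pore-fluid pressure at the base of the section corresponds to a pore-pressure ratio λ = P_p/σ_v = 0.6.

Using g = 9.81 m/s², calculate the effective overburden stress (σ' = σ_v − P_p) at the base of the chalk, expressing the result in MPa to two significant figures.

Overburden (lithostatic) stress σ_v:
loess: 1610 kg/m³ × 9.81 m/s² × 310 m = 4.896×10^6 Pa = 4.896 MPa
unconsolidated mud: 1730 kg/m³ × 9.81 m/s² × 349 m = 5.923×10^6 Pa = 5.923 MPa
chalk: 2230 kg/m³ × 9.81 m/s² × 874 m = 1.912×10^7 Pa = 19.12 MPa
Total = 4.896 + 5.923 + 19.12 = 29.939 MPa
Pore pressure P_p = λ·σ_v = 0.6 × 29.94 MPa = 17.96 MPa
Effective stress σ' = σ_v − P_p = 29.94 − 17.96 = 11.976 MPa

12 MPa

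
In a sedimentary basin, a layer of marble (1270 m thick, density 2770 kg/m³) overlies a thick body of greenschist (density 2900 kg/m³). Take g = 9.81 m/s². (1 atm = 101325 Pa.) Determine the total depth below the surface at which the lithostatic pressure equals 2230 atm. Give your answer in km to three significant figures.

8.00 km

Pressure at base of upper layers: 2770×9.81×1270 = 3.451×10^7 Pa = 340.6 atm
Remaining pressure to be supplied by greenschist: 2.260×10^8 − 3.451×10^7 = 1.914×10^8 Pa
Additional depth in greenschist = 1.914×10^8 Pa / (2900 kg/m³ × 9.81 m/s²) = 6729.4 m
Total depth = 1270 m + 6729.4 m = 7999.4 m
= 7.9994 km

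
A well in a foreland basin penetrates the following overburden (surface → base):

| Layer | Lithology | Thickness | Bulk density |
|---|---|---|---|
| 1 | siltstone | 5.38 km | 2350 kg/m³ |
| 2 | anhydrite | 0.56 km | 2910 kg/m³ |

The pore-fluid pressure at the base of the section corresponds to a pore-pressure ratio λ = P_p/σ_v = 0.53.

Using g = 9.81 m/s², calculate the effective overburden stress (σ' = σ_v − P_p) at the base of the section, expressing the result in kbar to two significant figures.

Overburden (lithostatic) stress σ_v:
siltstone: 2350 kg/m³ × 9.81 m/s² × 5380 m = 1.240×10^8 Pa = 124.0 MPa
anhydrite: 2910 kg/m³ × 9.81 m/s² × 560 m = 1.599×10^7 Pa = 15.99 MPa
Total = 124.0 + 15.99 = 140.01 MPa
Pore pressure P_p = λ·σ_v = 0.53 × 140.0 MPa = 74.21 MPa
Effective stress σ' = σ_v − P_p = 140.0 − 74.21 = 65.807 MPa = 0.65807 kbar

0.66 kbar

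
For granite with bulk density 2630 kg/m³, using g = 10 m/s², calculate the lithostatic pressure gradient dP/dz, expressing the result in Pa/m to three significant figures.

dP/dz = ρg = 2630 kg/m³ × 10 m/s² = 26300 Pa/m

26300 Pa/m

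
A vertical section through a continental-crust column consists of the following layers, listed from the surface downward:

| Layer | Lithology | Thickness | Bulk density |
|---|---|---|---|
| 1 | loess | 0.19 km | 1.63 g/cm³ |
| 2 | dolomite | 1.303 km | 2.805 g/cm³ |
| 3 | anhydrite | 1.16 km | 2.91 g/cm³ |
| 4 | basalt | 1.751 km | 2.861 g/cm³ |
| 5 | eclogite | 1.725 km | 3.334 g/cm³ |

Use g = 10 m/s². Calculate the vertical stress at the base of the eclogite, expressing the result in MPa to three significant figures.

181 MPa

loess: 1630 kg/m³ × 10 m/s² × 190 m = 3.097×10^6 Pa = 3.097 MPa
dolomite: 2805 kg/m³ × 10 m/s² × 1303 m = 3.655×10^7 Pa = 36.55 MPa
anhydrite: 2910 kg/m³ × 10 m/s² × 1160 m = 3.376×10^7 Pa = 33.76 MPa
basalt: 2861 kg/m³ × 10 m/s² × 1751 m = 5.010×10^7 Pa = 50.10 MPa
eclogite: 3334 kg/m³ × 10 m/s² × 1725 m = 5.751×10^7 Pa = 57.51 MPa
Total = 3.097 + 36.55 + 33.76 + 50.10 + 57.51 = 181.01 MPa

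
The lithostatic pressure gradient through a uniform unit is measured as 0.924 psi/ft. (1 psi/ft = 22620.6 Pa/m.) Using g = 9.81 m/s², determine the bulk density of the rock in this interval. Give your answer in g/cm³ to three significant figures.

2.13 g/cm³

ρ = (dP/dz)/g = 0.924 psi/ft / 9.81 m/s² = 20901 Pa/m / 9.81 m/s² = 2130.6 kg/m³
= 2.131 g/cm³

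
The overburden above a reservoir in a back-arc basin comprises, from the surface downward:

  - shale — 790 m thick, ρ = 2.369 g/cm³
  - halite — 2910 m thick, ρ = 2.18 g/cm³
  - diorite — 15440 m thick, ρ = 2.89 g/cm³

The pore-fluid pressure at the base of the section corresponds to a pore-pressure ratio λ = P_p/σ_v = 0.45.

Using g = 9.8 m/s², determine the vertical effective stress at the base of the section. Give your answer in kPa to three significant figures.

Overburden (lithostatic) stress σ_v:
shale: 2369 kg/m³ × 9.8 m/s² × 790 m = 1.834×10^7 Pa = 18.34 MPa
halite: 2180 kg/m³ × 9.8 m/s² × 2910 m = 6.217×10^7 Pa = 62.17 MPa
diorite: 2890 kg/m³ × 9.8 m/s² × 15440 m = 4.373×10^8 Pa = 437.3 MPa
Total = 18.34 + 62.17 + 437.3 = 517.80 MPa
Pore pressure P_p = λ·σ_v = 0.45 × 517.8 MPa = 233.0 MPa
Effective stress σ' = σ_v − P_p = 517.8 − 233.0 = 284.79 MPa = 2.8479×10^5 kPa

285000 kPa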